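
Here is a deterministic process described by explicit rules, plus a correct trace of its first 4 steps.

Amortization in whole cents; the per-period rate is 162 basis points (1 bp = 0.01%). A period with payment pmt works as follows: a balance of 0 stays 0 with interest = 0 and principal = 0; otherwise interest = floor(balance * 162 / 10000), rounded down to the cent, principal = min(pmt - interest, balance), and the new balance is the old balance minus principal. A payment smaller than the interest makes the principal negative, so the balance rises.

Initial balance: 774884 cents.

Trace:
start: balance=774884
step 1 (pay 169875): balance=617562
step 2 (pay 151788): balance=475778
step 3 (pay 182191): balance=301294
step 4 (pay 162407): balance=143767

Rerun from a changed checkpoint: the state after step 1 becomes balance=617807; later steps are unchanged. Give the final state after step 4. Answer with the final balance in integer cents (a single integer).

state after step 1 := balance=617807
step 2 (pay 151788): balance=476027
step 3 (pay 182191): balance=301547
step 4 (pay 162407): balance=144025

144025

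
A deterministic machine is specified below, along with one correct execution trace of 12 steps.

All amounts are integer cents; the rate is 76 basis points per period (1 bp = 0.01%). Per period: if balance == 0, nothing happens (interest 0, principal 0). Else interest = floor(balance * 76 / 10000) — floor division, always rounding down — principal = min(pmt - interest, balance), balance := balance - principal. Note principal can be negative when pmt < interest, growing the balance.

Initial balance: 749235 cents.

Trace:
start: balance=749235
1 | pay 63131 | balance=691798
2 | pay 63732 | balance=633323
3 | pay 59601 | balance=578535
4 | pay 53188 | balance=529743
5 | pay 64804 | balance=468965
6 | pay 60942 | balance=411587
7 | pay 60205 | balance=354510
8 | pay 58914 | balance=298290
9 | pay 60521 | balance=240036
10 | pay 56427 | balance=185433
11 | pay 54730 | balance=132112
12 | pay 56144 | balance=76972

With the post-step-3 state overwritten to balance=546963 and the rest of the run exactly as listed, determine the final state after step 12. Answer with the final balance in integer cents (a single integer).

state after step 3 := balance=546963
4 | pay 53188 | balance=497931
5 | pay 64804 | balance=436911
6 | pay 60942 | balance=379289
7 | pay 60205 | balance=321966
8 | pay 58914 | balance=265498
9 | pay 60521 | balance=206994
10 | pay 56427 | balance=152140
11 | pay 54730 | balance=98566
12 | pay 56144 | balance=43171

43171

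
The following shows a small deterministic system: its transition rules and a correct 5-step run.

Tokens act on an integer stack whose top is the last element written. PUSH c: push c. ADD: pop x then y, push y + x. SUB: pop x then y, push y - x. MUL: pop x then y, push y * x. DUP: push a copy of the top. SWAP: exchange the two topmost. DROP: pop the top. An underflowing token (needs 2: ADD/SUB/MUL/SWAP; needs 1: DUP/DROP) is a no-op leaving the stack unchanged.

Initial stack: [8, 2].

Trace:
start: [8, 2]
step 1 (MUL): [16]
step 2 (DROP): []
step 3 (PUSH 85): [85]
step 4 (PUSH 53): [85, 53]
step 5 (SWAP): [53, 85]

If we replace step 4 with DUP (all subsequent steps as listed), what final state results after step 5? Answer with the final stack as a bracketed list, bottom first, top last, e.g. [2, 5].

(re-executing from step 4 with the substitution; state before step 4: [85])
step 4 (DUP): [85, 85]
step 5 (SWAP): [85, 85]

[85, 85]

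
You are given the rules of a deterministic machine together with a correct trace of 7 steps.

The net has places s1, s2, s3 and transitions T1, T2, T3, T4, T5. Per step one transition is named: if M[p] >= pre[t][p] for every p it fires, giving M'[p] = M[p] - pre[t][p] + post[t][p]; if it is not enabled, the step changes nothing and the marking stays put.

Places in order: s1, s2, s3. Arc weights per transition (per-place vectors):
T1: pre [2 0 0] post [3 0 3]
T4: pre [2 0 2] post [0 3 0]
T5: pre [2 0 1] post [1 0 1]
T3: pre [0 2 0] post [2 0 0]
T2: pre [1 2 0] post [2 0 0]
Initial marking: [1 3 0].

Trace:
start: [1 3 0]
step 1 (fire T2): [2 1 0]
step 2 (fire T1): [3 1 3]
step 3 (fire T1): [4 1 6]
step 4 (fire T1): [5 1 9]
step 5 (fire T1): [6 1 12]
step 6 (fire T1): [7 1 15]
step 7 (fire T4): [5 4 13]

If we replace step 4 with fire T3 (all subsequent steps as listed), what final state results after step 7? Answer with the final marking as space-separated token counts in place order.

4 4 10

(re-executing from step 4 with the substitution; state before step 4: [4 1 6])
step 4 (fire T3): [4 1 6]
step 5 (fire T1): [5 1 9]
step 6 (fire T1): [6 1 12]
step 7 (fire T4): [4 4 10]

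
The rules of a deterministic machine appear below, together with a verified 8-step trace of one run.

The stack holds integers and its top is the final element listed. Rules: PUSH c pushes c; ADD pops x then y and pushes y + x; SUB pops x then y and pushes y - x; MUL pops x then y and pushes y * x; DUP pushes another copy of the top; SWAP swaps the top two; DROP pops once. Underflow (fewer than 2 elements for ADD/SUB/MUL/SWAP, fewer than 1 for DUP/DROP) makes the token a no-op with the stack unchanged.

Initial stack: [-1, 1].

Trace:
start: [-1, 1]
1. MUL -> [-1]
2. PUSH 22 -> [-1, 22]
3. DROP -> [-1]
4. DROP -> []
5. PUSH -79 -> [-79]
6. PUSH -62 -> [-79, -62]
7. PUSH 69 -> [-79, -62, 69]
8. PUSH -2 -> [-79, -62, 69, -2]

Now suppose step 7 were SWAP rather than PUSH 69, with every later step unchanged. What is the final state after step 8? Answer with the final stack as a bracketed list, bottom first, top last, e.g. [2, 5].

[-62, -79, -2]

(re-executing from step 7 with the substitution; state before step 7: [-79, -62])
7. SWAP -> [-62, -79]
8. PUSH -2 -> [-62, -79, -2]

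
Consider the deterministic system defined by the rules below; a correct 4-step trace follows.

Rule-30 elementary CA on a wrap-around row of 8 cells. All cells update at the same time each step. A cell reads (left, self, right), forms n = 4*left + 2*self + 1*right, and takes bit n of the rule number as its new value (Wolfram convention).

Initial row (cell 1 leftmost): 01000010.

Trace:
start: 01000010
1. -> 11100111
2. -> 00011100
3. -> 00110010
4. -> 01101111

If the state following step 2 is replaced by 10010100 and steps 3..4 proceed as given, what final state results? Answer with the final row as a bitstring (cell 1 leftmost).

00000100

state after step 2 := 10010100
3. -> 11110111
4. -> 00000100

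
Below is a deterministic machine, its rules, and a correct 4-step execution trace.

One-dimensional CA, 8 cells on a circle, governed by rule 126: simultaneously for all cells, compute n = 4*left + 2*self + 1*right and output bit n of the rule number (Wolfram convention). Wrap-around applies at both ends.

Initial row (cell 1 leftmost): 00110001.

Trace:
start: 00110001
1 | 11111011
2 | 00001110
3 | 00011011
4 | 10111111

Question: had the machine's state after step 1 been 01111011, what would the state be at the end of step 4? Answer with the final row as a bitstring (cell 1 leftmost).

state after step 1 := 01111011
2 | 11001111
3 | 01111000
4 | 11001100

11001100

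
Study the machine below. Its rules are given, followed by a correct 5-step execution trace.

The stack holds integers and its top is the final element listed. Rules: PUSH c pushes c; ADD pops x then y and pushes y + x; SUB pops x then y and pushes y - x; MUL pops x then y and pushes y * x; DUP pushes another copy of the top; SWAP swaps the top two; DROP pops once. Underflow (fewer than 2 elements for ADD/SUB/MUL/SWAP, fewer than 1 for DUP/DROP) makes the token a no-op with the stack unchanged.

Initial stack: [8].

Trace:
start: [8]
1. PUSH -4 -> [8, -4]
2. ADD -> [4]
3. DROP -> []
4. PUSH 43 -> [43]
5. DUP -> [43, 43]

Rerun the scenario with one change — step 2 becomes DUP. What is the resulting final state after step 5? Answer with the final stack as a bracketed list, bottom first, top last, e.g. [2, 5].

(re-executing from step 2 with the substitution; state before step 2: [8, -4])
2. DUP -> [8, -4, -4]
3. DROP -> [8, -4]
4. PUSH 43 -> [8, -4, 43]
5. DUP -> [8, -4, 43, 43]

[8, -4, 43, 43]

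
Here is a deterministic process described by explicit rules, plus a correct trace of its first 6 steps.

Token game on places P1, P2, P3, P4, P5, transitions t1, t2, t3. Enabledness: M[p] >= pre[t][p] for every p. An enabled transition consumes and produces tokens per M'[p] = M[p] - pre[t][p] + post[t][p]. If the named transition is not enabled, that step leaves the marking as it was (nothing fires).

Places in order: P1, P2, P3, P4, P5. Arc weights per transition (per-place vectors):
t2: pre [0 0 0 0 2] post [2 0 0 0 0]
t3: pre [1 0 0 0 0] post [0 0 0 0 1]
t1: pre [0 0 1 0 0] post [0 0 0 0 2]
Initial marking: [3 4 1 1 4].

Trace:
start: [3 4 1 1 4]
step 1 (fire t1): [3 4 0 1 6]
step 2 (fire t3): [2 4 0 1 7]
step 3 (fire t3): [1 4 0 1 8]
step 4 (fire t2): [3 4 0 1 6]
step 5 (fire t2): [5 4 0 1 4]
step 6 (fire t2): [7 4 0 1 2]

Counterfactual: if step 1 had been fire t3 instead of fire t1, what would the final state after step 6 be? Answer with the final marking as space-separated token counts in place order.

(re-executing from step 1 with the substitution; state before step 1: [3 4 1 1 4])
step 1 (fire t3): [2 4 1 1 5]
step 2 (fire t3): [1 4 1 1 6]
step 3 (fire t3): [0 4 1 1 7]
step 4 (fire t2): [2 4 1 1 5]
step 5 (fire t2): [4 4 1 1 3]
step 6 (fire t2): [6 4 1 1 1]

6 4 1 1 1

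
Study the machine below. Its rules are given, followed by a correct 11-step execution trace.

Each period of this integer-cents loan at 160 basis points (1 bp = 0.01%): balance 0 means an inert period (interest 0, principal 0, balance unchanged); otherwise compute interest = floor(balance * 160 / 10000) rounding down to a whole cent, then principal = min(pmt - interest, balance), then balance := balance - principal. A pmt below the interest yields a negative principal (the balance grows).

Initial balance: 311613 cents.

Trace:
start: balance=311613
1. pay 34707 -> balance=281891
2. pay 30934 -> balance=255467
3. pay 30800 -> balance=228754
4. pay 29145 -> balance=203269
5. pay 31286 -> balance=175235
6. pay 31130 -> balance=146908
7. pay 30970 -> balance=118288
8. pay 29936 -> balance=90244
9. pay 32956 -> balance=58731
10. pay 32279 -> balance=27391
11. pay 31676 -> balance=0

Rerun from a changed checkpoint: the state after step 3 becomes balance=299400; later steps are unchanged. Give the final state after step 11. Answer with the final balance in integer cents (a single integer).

state after step 3 := balance=299400
4. pay 29145 -> balance=275045
5. pay 31286 -> balance=248159
6. pay 31130 -> balance=220999
7. pay 30970 -> balance=193564
8. pay 29936 -> balance=166725
9. pay 32956 -> balance=136436
10. pay 32279 -> balance=106339
11. pay 31676 -> balance=76364

76364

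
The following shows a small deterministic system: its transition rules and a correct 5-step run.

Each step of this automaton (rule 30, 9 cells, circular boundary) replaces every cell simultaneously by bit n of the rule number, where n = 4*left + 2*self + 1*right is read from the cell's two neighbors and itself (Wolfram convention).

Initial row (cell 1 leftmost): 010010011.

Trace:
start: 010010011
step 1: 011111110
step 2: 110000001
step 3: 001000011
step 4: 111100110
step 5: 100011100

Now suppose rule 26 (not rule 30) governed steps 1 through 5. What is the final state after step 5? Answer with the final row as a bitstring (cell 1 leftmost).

011011001

(re-executing steps 1..5 under rule 26; state before step 1: 010010011)
step 1: 001101110
step 2: 011001001
step 3: 010110110
step 4: 100100101
step 5: 011011001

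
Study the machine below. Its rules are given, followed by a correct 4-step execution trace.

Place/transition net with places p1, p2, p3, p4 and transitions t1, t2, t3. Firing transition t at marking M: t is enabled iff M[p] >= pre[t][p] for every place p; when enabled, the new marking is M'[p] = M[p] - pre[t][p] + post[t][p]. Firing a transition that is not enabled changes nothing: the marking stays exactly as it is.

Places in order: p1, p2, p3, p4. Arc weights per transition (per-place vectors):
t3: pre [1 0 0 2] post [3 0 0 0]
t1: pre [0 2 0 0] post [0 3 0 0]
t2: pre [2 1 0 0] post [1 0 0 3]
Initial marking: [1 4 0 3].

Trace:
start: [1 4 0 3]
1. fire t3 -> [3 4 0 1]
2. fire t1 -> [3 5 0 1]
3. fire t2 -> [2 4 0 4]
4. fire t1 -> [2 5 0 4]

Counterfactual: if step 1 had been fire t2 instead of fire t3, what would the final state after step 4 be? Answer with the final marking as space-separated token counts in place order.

1 6 0 3

(re-executing from step 1 with the substitution; state before step 1: [1 4 0 3])
1. fire t2 -> [1 4 0 3]
2. fire t1 -> [1 5 0 3]
3. fire t2 -> [1 5 0 3]
4. fire t1 -> [1 6 0 3]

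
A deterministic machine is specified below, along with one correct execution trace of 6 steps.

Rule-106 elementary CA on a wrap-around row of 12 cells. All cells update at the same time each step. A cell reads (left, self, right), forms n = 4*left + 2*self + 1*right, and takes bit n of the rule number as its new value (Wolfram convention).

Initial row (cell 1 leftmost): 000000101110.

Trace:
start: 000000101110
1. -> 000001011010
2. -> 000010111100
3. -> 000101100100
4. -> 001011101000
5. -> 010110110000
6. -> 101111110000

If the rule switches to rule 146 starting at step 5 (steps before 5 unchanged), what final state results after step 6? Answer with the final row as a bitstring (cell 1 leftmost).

(re-executing steps 5..6 under rule 146; state before step 5: 001011101000)
5. -> 010001000100
6. -> 101010101010

101010101010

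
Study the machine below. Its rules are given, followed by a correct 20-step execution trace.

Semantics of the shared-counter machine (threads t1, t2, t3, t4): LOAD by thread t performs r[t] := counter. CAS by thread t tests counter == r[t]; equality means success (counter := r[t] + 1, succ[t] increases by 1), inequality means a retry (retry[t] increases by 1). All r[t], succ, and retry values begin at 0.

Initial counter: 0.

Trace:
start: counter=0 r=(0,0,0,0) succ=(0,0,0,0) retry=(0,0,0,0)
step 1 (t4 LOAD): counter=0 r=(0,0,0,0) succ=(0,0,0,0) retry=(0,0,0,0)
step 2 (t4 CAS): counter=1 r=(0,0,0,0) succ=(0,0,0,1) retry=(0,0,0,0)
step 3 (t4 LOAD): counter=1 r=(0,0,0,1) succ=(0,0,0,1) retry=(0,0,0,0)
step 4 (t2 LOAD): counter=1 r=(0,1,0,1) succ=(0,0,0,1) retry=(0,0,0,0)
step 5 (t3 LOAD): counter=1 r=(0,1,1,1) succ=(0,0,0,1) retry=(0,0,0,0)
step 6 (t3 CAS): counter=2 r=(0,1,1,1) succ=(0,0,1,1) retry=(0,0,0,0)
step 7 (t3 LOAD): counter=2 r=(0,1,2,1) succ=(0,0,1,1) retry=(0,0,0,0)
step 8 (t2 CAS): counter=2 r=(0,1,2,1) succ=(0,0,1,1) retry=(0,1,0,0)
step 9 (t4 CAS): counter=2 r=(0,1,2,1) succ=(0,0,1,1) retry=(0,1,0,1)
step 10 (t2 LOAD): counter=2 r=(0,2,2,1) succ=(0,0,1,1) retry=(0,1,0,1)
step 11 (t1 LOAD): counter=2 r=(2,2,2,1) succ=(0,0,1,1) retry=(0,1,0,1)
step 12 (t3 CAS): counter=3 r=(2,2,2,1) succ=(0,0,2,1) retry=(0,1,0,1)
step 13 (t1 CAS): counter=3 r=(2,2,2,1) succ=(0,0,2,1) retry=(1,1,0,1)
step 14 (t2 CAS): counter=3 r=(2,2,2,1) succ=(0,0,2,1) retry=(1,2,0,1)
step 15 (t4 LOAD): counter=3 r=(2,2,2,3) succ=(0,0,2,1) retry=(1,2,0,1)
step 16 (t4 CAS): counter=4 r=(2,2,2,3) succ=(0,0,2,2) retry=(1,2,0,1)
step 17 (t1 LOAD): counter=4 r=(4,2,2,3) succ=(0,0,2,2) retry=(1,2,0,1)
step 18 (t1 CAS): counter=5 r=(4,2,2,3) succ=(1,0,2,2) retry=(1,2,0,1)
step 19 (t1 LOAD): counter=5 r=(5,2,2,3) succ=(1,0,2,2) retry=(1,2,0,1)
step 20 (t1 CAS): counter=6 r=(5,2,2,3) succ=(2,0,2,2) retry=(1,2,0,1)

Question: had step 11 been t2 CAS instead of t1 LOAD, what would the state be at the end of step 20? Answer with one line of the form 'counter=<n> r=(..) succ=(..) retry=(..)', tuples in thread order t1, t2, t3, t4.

(re-executing from step 11 with the substitution; state before step 11: counter=2 r=(0,2,2,1) succ=(0,0,1,1) retry=(0,1,0,1))
step 11 (t2 CAS): counter=3 r=(0,2,2,1) succ=(0,1,1,1) retry=(0,1,0,1)
step 12 (t3 CAS): counter=3 r=(0,2,2,1) succ=(0,1,1,1) retry=(0,1,1,1)
step 13 (t1 CAS): counter=3 r=(0,2,2,1) succ=(0,1,1,1) retry=(1,1,1,1)
step 14 (t2 CAS): counter=3 r=(0,2,2,1) succ=(0,1,1,1) retry=(1,2,1,1)
step 15 (t4 LOAD): counter=3 r=(0,2,2,3) succ=(0,1,1,1) retry=(1,2,1,1)
step 16 (t4 CAS): counter=4 r=(0,2,2,3) succ=(0,1,1,2) retry=(1,2,1,1)
step 17 (t1 LOAD): counter=4 r=(4,2,2,3) succ=(0,1,1,2) retry=(1,2,1,1)
step 18 (t1 CAS): counter=5 r=(4,2,2,3) succ=(1,1,1,2) retry=(1,2,1,1)
step 19 (t1 LOAD): counter=5 r=(5,2,2,3) succ=(1,1,1,2) retry=(1,2,1,1)
step 20 (t1 CAS): counter=6 r=(5,2,2,3) succ=(2,1,1,2) retry=(1,2,1,1)

counter=6 r=(5,2,2,3) succ=(2,1,1,2) retry=(1,2,1,1)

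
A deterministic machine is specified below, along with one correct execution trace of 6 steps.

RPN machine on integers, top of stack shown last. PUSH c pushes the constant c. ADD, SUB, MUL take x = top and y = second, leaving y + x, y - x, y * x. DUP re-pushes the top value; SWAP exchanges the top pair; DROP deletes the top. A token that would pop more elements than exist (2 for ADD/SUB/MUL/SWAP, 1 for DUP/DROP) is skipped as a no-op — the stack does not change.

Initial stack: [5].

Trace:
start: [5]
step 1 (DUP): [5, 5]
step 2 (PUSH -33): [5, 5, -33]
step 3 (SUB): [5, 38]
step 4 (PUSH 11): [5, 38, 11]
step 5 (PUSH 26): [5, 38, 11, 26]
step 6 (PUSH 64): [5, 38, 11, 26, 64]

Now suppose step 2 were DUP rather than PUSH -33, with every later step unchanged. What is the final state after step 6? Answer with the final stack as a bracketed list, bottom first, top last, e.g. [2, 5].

[5, 0, 11, 26, 64]

(re-executing from step 2 with the substitution; state before step 2: [5, 5])
step 2 (DUP): [5, 5, 5]
step 3 (SUB): [5, 0]
step 4 (PUSH 11): [5, 0, 11]
step 5 (PUSH 26): [5, 0, 11, 26]
step 6 (PUSH 64): [5, 0, 11, 26, 64]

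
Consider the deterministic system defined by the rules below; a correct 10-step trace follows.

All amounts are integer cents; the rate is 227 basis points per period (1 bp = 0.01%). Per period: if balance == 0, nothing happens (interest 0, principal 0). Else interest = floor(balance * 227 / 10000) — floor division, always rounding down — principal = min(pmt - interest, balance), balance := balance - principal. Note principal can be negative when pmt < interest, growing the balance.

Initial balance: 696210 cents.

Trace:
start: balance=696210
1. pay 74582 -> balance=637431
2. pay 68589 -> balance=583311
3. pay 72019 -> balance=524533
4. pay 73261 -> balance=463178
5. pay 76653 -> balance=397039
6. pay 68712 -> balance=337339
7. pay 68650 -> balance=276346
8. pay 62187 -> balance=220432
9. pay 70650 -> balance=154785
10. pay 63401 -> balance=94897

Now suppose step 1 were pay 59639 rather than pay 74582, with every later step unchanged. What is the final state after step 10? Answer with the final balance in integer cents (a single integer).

(re-executing from step 1 with the substitution; state before step 1: balance=696210)
1. pay 59639 -> balance=652374
2. pay 68589 -> balance=598593
3. pay 72019 -> balance=540162
4. pay 73261 -> balance=479162
5. pay 76653 -> balance=413385
6. pay 68712 -> balance=354056
7. pay 68650 -> balance=293443
8. pay 62187 -> balance=237917
9. pay 70650 -> balance=172667
10. pay 63401 -> balance=113185

113185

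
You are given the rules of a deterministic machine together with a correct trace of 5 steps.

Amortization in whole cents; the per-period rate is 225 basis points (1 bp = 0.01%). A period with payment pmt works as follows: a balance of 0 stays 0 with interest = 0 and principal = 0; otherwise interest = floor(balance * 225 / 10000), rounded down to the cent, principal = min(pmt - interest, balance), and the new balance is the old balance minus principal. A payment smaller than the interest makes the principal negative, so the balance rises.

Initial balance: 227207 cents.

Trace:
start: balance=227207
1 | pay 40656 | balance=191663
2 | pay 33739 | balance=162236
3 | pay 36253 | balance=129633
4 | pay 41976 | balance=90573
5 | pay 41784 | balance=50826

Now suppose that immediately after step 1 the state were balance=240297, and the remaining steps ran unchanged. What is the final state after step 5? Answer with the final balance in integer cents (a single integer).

103987

state after step 1 := balance=240297
2 | pay 33739 | balance=211964
3 | pay 36253 | balance=180480
4 | pay 41976 | balance=142564
5 | pay 41784 | balance=103987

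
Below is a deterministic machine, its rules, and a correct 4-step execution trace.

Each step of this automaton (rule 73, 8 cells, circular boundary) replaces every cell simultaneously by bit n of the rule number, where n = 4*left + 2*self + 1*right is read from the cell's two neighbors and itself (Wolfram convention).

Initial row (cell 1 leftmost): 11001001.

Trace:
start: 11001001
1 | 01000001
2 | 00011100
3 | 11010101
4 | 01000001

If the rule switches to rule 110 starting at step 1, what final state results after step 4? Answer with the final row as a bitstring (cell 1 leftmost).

(re-executing steps 1..4 under rule 110; state before step 1: 11001001)
1 | 01011011
2 | 11111111
3 | 00000000
4 | 00000000

00000000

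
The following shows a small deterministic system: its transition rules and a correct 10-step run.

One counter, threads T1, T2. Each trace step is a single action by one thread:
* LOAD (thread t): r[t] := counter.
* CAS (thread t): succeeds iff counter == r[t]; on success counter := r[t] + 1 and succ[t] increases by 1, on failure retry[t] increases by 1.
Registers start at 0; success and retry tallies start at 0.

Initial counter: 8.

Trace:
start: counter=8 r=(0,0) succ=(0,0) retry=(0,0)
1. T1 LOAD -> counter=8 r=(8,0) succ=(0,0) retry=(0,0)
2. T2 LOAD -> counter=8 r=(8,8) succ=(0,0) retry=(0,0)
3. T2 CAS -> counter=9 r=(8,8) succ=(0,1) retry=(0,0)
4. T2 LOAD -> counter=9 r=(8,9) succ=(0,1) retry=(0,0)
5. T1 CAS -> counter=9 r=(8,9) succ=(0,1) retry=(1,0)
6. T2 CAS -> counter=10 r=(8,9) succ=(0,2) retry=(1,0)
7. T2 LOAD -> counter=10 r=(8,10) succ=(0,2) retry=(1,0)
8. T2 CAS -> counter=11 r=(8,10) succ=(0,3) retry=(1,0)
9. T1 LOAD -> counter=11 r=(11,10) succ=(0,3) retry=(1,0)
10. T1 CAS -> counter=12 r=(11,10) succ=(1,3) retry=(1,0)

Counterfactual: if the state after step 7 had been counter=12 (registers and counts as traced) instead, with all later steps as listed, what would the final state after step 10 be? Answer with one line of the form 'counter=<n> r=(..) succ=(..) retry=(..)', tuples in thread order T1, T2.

state after step 7 := counter=12 r=(8,10) succ=(0,2) retry=(1,0)
8. T2 CAS -> counter=12 r=(8,10) succ=(0,2) retry=(1,1)
9. T1 LOAD -> counter=12 r=(12,10) succ=(0,2) retry=(1,1)
10. T1 CAS -> counter=13 r=(12,10) succ=(1,2) retry=(1,1)

counter=13 r=(12,10) succ=(1,2) retry=(1,1)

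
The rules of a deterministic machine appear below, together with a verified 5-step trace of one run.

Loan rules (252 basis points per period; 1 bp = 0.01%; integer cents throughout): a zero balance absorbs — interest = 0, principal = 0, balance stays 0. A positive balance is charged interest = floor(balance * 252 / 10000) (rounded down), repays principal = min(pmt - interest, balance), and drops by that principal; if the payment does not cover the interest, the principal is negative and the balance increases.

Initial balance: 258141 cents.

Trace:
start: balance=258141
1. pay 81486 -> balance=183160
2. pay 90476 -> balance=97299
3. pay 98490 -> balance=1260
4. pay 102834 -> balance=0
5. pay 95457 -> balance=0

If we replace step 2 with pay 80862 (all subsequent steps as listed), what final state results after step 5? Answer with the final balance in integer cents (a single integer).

0

(re-executing from step 2 with the substitution; state before step 2: balance=183160)
2. pay 80862 -> balance=106913
3. pay 98490 -> balance=11117
4. pay 102834 -> balance=0
5. pay 95457 -> balance=0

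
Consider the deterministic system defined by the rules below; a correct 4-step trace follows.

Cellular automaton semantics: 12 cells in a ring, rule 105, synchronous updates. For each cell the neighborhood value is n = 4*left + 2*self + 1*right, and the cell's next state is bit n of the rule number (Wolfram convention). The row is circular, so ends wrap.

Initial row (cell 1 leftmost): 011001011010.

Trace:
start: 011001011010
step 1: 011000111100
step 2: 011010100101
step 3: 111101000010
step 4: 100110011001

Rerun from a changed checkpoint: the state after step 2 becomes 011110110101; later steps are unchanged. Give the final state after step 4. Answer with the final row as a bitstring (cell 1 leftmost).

state after step 2 := 011110110101
step 3: 110011111010
step 4: 110010001101

110010001101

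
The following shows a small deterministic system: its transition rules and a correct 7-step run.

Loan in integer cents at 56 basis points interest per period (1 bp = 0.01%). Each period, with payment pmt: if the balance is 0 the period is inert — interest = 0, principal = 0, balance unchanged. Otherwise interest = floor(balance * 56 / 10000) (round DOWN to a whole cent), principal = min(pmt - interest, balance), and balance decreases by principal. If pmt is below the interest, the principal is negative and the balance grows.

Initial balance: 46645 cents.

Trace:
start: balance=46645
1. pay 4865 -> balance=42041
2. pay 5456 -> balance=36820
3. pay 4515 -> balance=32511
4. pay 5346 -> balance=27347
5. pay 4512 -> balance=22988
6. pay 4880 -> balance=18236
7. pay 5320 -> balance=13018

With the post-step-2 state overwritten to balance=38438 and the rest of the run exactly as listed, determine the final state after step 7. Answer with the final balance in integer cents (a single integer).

state after step 2 := balance=38438
3. pay 4515 -> balance=34138
4. pay 5346 -> balance=28983
5. pay 4512 -> balance=24633
6. pay 4880 -> balance=19890
7. pay 5320 -> balance=14681

14681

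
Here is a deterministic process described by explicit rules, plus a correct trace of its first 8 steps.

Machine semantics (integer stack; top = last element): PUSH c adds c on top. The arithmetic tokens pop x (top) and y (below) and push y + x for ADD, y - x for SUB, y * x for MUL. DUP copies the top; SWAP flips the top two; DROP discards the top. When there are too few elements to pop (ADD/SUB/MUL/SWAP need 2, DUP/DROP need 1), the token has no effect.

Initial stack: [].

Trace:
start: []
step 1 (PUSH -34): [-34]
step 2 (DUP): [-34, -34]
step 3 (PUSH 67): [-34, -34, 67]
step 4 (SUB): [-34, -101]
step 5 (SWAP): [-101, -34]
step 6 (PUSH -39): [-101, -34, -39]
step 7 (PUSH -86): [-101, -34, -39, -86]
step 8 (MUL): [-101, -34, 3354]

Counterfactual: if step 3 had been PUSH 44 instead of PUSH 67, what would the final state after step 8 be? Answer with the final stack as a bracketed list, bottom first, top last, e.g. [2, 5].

[-78, -34, 3354]

(re-executing from step 3 with the substitution; state before step 3: [-34, -34])
step 3 (PUSH 44): [-34, -34, 44]
step 4 (SUB): [-34, -78]
step 5 (SWAP): [-78, -34]
step 6 (PUSH -39): [-78, -34, -39]
step 7 (PUSH -86): [-78, -34, -39, -86]
step 8 (MUL): [-78, -34, 3354]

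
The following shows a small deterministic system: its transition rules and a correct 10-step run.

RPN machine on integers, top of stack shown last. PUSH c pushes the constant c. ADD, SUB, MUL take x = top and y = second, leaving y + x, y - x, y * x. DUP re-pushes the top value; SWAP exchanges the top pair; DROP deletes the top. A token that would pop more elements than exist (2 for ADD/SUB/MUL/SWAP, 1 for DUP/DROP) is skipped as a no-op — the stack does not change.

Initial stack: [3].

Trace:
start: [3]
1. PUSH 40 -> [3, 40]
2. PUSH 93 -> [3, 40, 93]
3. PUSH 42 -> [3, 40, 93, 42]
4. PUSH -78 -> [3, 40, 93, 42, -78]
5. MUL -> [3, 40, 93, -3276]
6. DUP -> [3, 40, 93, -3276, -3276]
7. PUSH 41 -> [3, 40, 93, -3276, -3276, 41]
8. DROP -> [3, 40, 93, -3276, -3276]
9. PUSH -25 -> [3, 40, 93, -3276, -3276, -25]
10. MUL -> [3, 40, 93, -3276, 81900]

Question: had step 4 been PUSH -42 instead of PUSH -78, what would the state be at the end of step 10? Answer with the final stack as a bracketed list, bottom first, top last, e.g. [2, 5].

(re-executing from step 4 with the substitution; state before step 4: [3, 40, 93, 42])
4. PUSH -42 -> [3, 40, 93, 42, -42]
5. MUL -> [3, 40, 93, -1764]
6. DUP -> [3, 40, 93, -1764, -1764]
7. PUSH 41 -> [3, 40, 93, -1764, -1764, 41]
8. DROP -> [3, 40, 93, -1764, -1764]
9. PUSH -25 -> [3, 40, 93, -1764, -1764, -25]
10. MUL -> [3, 40, 93, -1764, 44100]

[3, 40, 93, -1764, 44100]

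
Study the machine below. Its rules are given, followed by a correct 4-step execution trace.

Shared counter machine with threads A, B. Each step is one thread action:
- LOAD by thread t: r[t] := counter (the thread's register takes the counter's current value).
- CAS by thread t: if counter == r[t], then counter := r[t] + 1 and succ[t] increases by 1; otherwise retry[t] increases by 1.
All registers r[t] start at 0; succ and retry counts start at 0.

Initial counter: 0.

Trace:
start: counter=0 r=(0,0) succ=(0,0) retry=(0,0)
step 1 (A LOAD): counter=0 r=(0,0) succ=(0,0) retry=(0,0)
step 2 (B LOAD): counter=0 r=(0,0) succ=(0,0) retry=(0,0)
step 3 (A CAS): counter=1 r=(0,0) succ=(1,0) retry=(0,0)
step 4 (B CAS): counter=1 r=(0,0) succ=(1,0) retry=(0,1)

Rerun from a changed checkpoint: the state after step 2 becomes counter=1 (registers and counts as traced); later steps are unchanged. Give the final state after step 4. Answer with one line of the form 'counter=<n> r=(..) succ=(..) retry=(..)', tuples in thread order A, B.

state after step 2 := counter=1 r=(0,0) succ=(0,0) retry=(0,0)
step 3 (A CAS): counter=1 r=(0,0) succ=(0,0) retry=(1,0)
step 4 (B CAS): counter=1 r=(0,0) succ=(0,0) retry=(1,1)

counter=1 r=(0,0) succ=(0,0) retry=(1,1)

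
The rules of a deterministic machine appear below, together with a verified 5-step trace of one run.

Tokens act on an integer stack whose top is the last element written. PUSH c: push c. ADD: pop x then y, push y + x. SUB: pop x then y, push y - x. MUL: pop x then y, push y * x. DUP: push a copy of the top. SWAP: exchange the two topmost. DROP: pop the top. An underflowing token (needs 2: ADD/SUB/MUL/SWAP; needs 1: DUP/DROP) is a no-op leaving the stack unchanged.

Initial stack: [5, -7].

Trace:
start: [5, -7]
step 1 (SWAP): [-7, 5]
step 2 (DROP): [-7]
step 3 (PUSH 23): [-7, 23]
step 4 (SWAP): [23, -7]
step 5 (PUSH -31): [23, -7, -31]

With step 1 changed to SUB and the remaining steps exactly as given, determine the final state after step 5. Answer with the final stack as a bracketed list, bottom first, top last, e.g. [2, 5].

(re-executing from step 1 with the substitution; state before step 1: [5, -7])
step 1 (SUB): [12]
step 2 (DROP): []
step 3 (PUSH 23): [23]
step 4 (SWAP): [23]
step 5 (PUSH -31): [23, -31]

[23, -31]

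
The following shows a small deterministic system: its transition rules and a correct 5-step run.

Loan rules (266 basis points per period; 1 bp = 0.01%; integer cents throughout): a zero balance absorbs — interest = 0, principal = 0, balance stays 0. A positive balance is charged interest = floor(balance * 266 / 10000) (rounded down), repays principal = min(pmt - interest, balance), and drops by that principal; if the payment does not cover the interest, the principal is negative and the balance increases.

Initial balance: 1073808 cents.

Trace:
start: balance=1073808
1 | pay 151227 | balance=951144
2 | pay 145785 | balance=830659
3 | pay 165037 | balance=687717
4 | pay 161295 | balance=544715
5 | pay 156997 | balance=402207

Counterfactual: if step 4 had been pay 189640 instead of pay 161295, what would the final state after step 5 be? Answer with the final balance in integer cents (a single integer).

(re-executing from step 4 with the substitution; state before step 4: balance=687717)
4 | pay 189640 | balance=516370
5 | pay 156997 | balance=373108

373108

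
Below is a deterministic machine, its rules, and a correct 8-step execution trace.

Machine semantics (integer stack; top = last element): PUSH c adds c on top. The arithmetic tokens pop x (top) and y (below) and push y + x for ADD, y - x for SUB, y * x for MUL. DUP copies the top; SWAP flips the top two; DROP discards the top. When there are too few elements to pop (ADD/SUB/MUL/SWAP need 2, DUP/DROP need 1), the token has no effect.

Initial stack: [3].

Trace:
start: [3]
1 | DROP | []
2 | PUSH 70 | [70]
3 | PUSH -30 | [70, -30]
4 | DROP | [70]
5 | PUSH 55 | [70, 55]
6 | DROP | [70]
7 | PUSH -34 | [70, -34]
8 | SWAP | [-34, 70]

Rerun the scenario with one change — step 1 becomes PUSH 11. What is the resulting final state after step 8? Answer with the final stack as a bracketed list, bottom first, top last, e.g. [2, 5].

(re-executing from step 1 with the substitution; state before step 1: [3])
1 | PUSH 11 | [3, 11]
2 | PUSH 70 | [3, 11, 70]
3 | PUSH -30 | [3, 11, 70, -30]
4 | DROP | [3, 11, 70]
5 | PUSH 55 | [3, 11, 70, 55]
6 | DROP | [3, 11, 70]
7 | PUSH -34 | [3, 11, 70, -34]
8 | SWAP | [3, 11, -34, 70]

[3, 11, -34, 70]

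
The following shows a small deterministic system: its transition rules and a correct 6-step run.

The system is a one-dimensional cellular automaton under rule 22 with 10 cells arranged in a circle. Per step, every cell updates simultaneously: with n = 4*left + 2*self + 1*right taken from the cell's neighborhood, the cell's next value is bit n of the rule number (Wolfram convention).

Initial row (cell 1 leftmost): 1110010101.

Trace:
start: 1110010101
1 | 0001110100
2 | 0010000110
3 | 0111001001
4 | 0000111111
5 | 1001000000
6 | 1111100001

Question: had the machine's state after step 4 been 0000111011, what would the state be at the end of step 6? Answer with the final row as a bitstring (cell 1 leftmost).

state after step 4 := 0000111011
5 | 1001000000
6 | 1111100001

1111100001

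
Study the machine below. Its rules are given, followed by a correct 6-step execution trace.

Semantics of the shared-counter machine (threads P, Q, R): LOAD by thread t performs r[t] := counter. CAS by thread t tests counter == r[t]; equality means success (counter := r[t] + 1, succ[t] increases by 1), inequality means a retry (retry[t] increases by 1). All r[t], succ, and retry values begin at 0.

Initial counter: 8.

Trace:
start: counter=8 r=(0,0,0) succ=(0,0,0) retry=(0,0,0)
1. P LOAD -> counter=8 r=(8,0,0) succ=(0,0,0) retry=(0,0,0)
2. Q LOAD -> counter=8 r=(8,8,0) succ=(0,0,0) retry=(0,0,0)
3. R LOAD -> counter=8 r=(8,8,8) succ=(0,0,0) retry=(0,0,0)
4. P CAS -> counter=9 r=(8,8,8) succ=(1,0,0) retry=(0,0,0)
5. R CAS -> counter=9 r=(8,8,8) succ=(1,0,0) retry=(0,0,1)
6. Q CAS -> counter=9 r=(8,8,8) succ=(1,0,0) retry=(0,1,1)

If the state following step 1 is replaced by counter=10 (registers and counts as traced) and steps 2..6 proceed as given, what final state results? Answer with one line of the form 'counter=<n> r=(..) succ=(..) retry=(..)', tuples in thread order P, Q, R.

counter=11 r=(8,10,10) succ=(0,0,1) retry=(1,1,0)

state after step 1 := counter=10 r=(8,0,0) succ=(0,0,0) retry=(0,0,0)
2. Q LOAD -> counter=10 r=(8,10,0) succ=(0,0,0) retry=(0,0,0)
3. R LOAD -> counter=10 r=(8,10,10) succ=(0,0,0) retry=(0,0,0)
4. P CAS -> counter=10 r=(8,10,10) succ=(0,0,0) retry=(1,0,0)
5. R CAS -> counter=11 r=(8,10,10) succ=(0,0,1) retry=(1,0,0)
6. Q CAS -> counter=11 r=(8,10,10) succ=(0,0,1) retry=(1,1,0)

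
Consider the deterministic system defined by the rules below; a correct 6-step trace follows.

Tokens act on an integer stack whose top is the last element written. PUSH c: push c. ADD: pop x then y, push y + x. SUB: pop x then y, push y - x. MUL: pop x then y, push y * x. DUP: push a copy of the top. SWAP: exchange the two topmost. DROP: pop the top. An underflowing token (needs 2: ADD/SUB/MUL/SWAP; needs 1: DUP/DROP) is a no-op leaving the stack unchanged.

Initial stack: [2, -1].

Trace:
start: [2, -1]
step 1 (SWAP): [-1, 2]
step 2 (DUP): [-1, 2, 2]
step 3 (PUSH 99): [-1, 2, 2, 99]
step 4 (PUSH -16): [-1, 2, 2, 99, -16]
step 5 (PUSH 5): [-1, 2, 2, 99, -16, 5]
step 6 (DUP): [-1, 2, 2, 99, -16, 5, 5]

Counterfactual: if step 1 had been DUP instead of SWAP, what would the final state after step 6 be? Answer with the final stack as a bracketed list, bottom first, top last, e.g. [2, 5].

(re-executing from step 1 with the substitution; state before step 1: [2, -1])
step 1 (DUP): [2, -1, -1]
step 2 (DUP): [2, -1, -1, -1]
step 3 (PUSH 99): [2, -1, -1, -1, 99]
step 4 (PUSH -16): [2, -1, -1, -1, 99, -16]
step 5 (PUSH 5): [2, -1, -1, -1, 99, -16, 5]
step 6 (DUP): [2, -1, -1, -1, 99, -16, 5, 5]

[2, -1, -1, -1, 99, -16, 5, 5]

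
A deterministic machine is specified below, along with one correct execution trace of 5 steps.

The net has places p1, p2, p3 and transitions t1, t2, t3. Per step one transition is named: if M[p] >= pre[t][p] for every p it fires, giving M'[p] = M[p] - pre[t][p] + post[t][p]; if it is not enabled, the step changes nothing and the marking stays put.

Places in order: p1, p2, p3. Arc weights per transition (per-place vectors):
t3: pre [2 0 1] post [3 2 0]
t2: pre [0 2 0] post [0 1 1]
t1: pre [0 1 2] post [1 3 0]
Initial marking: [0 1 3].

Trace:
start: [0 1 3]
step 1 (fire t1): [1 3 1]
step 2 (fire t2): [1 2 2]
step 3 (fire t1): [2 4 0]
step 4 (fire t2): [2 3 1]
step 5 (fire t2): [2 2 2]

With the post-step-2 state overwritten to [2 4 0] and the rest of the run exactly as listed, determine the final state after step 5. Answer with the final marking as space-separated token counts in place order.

2 2 2

state after step 2 := [2 4 0]
step 3 (fire t1): [2 4 0]
step 4 (fire t2): [2 3 1]
step 5 (fire t2): [2 2 2]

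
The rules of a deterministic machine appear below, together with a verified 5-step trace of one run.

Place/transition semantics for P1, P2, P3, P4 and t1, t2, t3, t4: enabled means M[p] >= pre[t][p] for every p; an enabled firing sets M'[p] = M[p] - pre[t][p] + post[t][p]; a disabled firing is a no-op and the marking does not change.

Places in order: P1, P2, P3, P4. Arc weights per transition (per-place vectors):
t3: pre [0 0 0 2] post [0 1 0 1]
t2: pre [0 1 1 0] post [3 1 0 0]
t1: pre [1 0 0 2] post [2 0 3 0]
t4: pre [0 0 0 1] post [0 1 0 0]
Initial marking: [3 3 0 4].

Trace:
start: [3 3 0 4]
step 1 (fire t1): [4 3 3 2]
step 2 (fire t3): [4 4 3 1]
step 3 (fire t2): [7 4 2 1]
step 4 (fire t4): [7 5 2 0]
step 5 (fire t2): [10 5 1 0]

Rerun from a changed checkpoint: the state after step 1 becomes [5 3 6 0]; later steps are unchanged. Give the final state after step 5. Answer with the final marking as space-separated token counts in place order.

state after step 1 := [5 3 6 0]
step 2 (fire t3): [5 3 6 0]
step 3 (fire t2): [8 3 5 0]
step 4 (fire t4): [8 3 5 0]
step 5 (fire t2): [11 3 4 0]

11 3 4 0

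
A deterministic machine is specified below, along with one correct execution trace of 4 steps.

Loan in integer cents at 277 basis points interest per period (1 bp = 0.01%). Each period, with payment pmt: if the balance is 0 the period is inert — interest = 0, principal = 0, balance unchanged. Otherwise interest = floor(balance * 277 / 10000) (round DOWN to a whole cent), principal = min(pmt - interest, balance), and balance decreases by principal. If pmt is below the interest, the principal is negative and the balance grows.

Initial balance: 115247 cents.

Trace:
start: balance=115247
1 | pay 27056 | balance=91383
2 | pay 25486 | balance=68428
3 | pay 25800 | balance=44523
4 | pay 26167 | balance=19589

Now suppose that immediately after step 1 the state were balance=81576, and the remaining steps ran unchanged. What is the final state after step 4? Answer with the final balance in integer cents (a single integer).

8944

state after step 1 := balance=81576
2 | pay 25486 | balance=58349
3 | pay 25800 | balance=34165
4 | pay 26167 | balance=8944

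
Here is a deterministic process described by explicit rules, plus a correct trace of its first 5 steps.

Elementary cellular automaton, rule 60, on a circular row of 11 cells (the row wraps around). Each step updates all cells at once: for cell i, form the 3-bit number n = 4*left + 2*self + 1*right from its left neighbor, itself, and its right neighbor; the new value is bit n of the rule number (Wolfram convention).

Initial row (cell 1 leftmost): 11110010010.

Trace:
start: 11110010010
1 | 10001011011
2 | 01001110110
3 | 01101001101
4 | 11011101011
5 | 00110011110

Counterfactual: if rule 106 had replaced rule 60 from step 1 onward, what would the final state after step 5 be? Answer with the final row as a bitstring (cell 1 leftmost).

(re-executing steps 1..5 under rule 106; state before step 1: 11110010010)
1 | 10010100101
2 | 10101001011
3 | 11010010110
4 | 11100101111
5 | 00101011000

00101011000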